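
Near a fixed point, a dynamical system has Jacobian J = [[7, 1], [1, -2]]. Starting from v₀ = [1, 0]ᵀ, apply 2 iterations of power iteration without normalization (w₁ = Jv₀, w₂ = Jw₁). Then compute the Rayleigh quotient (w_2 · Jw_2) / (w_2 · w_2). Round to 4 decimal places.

w1 = Jv₀ = (7·1 + 1·0; 1·1 + (-2)·0) = (7, 1)
w2 = Jw1 = (7·7 + 1·1; 1·7 + (-2)·1) = (50, 5)
Jw2 = (355, 40)
w2·Jw2 = 50·355 + 5·40 = 17950; w2·w2 = 50·50 + 5·5 = 2525
λ ≈ 17950/2525 = 7.1089

7.1089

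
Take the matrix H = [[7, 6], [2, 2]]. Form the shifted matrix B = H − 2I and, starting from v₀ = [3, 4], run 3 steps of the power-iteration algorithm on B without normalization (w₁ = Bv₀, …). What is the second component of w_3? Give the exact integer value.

462

B = H − 2I has rows (5, 6); (2, 0)
w1 = Bv₀ = (39, 6)
w2 = Bw1 = (231, 78)
w3 = Bw2 = (1623, 462)
Requested component of w3: 462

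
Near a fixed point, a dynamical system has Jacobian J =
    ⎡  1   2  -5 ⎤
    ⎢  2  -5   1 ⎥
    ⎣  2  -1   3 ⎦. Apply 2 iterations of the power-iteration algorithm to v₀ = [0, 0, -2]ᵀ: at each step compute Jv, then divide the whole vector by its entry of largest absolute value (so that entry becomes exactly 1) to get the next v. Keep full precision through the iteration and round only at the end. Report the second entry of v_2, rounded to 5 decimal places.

0.66667

Jv0 = (10.000000, -2.000000, -6.000000); divide by 10.000000 → v1 = (1.000000, -0.200000, -0.600000)
Jv1 = (3.600000, 2.400000, 0.400000); divide by 3.600000 → v2 = (1.000000, 0.666667, 0.111111)
Requested entry of v2: 24/36 = 0.66667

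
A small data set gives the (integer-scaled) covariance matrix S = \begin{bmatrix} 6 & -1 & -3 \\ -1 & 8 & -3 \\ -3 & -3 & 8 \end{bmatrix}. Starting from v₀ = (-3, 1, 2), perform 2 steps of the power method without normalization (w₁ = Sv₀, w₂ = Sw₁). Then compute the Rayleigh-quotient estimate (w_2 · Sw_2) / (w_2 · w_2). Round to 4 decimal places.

10.0684

w1 = Sv₀ = (-25, 5, 22)
w2 = Sw1 = (-221, -1, 236)
Sw2 = (-2033, -495, 2554)
w2·Sw2 = (-221)·(-2033) + (-1)·(-495) + 236·2554 = 1052532; w2·w2 = (-221)·(-221) + (-1)·(-1) + 236·236 = 104538
λ ≈ 1052532/104538 = 10.0684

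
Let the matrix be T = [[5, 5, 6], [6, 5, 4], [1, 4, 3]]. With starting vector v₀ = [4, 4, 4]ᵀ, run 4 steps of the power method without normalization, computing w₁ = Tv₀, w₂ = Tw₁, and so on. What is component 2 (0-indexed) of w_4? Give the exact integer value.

w1 = Tv₀ = (64, 60, 32)
w2 = Tw1 = (812, 812, 400)
w3 = Tw2 = (10520, 10532, 5260)
w4 = Tw3 = (136820, 136820, 68428)
The requested component of w4 is 68428.

68428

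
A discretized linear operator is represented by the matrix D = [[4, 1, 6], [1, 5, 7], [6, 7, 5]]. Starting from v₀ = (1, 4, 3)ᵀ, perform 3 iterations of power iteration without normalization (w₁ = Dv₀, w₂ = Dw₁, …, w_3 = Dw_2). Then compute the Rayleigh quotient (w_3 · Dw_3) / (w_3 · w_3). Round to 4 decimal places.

w1 = Dv₀ = (4·1 + 1·4 + 6·3; 1·1 + 5·4 + 7·3; 6·1 + 7·4 + 5·3) = (26, 42, 49)
w2 = Dw1 = (4·26 + 1·42 + 6·49; 1·26 + 5·42 + 7·49; 6·26 + 7·42 + 5·49) = (440, 579, 695)
w3 = Dw2 = (6509, 8200, 10168)
Dw3 = (95244, 118685, 147294)
w3·Dw3 = 6509·95244 + 8200·118685 + 10168·147294 = 3090845588; w3·w3 = 6509·6509 + 8200·8200 + 10168·10168 = 212995305
λ ≈ 3090845588/212995305 = 14.5113

λ ≈ 14.5113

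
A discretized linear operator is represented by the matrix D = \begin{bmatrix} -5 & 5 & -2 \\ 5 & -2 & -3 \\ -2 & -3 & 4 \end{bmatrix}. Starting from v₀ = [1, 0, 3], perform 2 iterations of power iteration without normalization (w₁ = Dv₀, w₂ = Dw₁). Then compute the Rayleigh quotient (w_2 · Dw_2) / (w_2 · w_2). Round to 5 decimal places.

w1 = Dv₀ = ((-5)·1 + 5·0 + (-2)·3; 5·1 + (-2)·0 + (-3)·3; (-2)·1 + (-3)·0 + 4·3) = (-11, -4, 10)
w2 = Dw1 = ((-5)·(-11) + 5·(-4) + (-2)·10; 5·(-11) + (-2)·(-4) + (-3)·10; (-2)·(-11) + (-3)·(-4) + 4·10) = (15, -77, 74)
Dw2 = (-608, 7, 497)
w2·Dw2 = 15·(-608) + (-77)·7 + 74·497 = 27119; w2·w2 = 15·15 + (-77)·(-77) + 74·74 = 11630
λ ≈ 27119/11630 = 2.33181

2.33181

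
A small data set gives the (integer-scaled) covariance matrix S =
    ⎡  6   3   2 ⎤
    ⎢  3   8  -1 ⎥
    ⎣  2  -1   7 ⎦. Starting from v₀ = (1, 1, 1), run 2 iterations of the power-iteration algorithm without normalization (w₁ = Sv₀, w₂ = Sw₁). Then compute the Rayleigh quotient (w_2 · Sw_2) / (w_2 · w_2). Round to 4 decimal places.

w1 = Sv₀ = (6·1 + 3·1 + 2·1; 3·1 + 8·1 + (-1)·1; 2·1 + (-1)·1 + 7·1) = (11, 10, 8)
w2 = Sw1 = (6·11 + 3·10 + 2·8; 3·11 + 8·10 + (-1)·8; 2·11 + (-1)·10 + 7·8) = (112, 105, 68)
Sw2 = (1123, 1108, 595)
w2·Sw2 = 112·1123 + 105·1108 + 68·595 = 282576; w2·w2 = 112·112 + 105·105 + 68·68 = 28193
λ ≈ 282576/28193 = 10.0229

λ ≈ 10.0229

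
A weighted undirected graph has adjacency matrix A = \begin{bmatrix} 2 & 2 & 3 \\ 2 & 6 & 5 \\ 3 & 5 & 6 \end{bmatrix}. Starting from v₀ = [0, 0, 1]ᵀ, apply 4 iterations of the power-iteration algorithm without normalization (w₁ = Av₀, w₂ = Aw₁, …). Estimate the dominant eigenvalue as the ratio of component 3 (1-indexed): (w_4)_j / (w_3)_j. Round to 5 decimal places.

w1 = Av₀ = (2·0 + 2·0 + 3·1; 2·0 + 6·0 + 5·1; 3·0 + 5·0 + 6·1) = (3, 5, 6)
w2 = Aw1 = (2·3 + 2·5 + 3·6; 2·3 + 6·5 + 5·6; 3·3 + 5·5 + 6·6) = (34, 66, 70)
w3 = Aw2 = (410, 814, 852)
w4 = Aw3 = (5004, 9964, 10412)
Ratio at component: 10412 / 852 = 12.22066

12.22066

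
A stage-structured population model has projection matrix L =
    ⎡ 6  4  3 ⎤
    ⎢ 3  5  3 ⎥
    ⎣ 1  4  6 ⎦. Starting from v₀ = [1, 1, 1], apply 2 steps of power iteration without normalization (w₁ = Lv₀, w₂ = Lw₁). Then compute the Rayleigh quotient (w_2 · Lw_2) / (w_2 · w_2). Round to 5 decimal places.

w1 = Lv₀ = (6·1 + 4·1 + 3·1; 3·1 + 5·1 + 3·1; 1·1 + 4·1 + 6·1) = (13, 11, 11)
w2 = Lw1 = (6·13 + 4·11 + 3·11; 3·13 + 5·11 + 3·11; 1·13 + 4·11 + 6·11) = (155, 127, 123)
Lw2 = (1807, 1469, 1401)
w2·Lw2 = 155·1807 + 127·1469 + 123·1401 = 638971; w2·w2 = 155·155 + 127·127 + 123·123 = 55283
λ ≈ 638971/55283 = 11.55818

11.55818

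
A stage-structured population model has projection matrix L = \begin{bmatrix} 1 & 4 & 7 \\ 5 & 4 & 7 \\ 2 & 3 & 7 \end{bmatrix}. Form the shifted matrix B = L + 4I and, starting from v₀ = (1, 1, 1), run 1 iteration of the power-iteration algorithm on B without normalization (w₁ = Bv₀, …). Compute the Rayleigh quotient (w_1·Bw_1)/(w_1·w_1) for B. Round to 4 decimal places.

B = L + 4I has rows (5, 4, 7); (5, 8, 7); (2, 3, 11)
w1 = Bv₀ = (5·1 + 4·1 + 7·1; 5·1 + 8·1 + 7·1; 2·1 + 3·1 + 11·1) = (16, 20, 16)
Bw1 = (272, 352, 268)
w1·Bw1 = 15680; w1·w1 = 912; μ ≈ 15680/912 = 17.1930

17.1930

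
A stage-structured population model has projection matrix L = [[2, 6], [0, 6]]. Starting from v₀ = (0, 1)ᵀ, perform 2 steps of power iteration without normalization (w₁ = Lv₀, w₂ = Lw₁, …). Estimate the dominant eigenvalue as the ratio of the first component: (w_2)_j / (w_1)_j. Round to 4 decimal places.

w1 = Lv₀ = (6, 6)
w2 = Lw1 = (48, 36)
Ratio at component: 48 / 6 = 8.0000

8.0000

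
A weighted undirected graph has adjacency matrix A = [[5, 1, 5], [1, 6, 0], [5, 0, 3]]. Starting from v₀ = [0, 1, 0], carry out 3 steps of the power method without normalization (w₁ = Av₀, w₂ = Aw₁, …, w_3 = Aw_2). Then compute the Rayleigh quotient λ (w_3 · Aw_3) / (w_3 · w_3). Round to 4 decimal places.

w1 = Av₀ = (1, 6, 0)
w2 = Aw1 = (11, 37, 5)
w3 = Aw2 = (117, 233, 70)
Aw3 = (1168, 1515, 795)
w3·Aw3 = 117·1168 + 233·1515 + 70·795 = 545301; w3·w3 = 117·117 + 233·233 + 70·70 = 72878
λ ≈ 545301/72878 = 7.4824

7.4824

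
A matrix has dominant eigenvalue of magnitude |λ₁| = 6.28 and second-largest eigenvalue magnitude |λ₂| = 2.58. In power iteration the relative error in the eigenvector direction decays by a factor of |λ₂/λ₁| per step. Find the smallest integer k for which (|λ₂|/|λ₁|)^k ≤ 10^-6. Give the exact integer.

16

|λ₂/λ₁| = 2.58/6.28 = 0.41083
Need k ≥ ln(10^-6) / ln(0.41083) = -13.8155 / -0.8896 ≈ 15.530
Smallest integer k satisfying the bound: 16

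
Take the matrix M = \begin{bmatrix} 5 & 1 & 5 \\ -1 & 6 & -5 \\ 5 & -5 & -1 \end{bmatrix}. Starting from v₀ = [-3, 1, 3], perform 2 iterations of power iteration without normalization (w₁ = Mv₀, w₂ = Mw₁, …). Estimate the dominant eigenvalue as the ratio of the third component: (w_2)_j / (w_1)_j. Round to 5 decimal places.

-2.52174

w1 = Mv₀ = (5·(-3) + 1·1 + 5·3; (-1)·(-3) + 6·1 + (-5)·3; 5·(-3) + (-5)·1 + (-1)·3) = (1, -6, -23)
w2 = Mw1 = (5·1 + 1·(-6) + 5·(-23); (-1)·1 + 6·(-6) + (-5)·(-23); 5·1 + (-5)·(-6) + (-1)·(-23)) = (-116, 78, 58)
Ratio at component: 58 / -23 = -2.52174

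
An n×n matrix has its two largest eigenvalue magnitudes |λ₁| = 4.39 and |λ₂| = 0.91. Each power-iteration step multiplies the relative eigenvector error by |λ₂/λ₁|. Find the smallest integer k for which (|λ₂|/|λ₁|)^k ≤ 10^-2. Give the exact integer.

|λ₂/λ₁| = 0.91/4.39 = 0.20729
Need k ≥ ln(10^-2) / ln(0.20729) = -4.6052 / -1.5736 ≈ 2.926
Smallest integer k satisfying the bound: 3

3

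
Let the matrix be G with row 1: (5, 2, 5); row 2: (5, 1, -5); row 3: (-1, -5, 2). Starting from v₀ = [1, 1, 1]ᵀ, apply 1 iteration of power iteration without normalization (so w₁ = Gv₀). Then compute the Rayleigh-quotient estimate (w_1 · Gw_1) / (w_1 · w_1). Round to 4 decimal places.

4.2547

w1 = Gv₀ = (5·1 + 2·1 + 5·1; 5·1 + 1·1 + (-5)·1; (-1)·1 + (-5)·1 + 2·1) = (12, 1, -4)
Gw1 = (42, 81, -25)
w1·Gw1 = 12·42 + 1·81 + (-4)·(-25) = 685; w1·w1 = 12·12 + 1·1 + (-4)·(-4) = 161
λ ≈ 685/161 = 4.2547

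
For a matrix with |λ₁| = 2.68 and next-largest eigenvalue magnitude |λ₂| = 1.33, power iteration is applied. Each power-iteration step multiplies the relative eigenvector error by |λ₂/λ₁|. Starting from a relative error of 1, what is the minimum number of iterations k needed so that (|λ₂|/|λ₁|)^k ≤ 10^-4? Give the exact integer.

14

|λ₂/λ₁| = 1.33/2.68 = 0.49627
Need k ≥ ln(10^-4) / ln(0.49627) = -9.2103 / -0.7006 ≈ 13.146
Smallest integer k satisfying the bound: 14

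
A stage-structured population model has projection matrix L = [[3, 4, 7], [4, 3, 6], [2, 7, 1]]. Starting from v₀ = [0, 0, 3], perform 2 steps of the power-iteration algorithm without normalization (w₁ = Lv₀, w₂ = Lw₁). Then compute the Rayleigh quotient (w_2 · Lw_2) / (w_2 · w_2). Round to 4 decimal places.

λ ≈ 12.2806

w1 = Lv₀ = (3·0 + 4·0 + 7·3; 4·0 + 3·0 + 6·3; 2·0 + 7·0 + 1·3) = (21, 18, 3)
w2 = Lw1 = (3·21 + 4·18 + 7·3; 4·21 + 3·18 + 6·3; 2·21 + 7·18 + 1·3) = (156, 156, 171)
Lw2 = (2289, 2118, 1575)
w2·Lw2 = 156·2289 + 156·2118 + 171·1575 = 956817; w2·w2 = 156·156 + 156·156 + 171·171 = 77913
λ ≈ 956817/77913 = 12.2806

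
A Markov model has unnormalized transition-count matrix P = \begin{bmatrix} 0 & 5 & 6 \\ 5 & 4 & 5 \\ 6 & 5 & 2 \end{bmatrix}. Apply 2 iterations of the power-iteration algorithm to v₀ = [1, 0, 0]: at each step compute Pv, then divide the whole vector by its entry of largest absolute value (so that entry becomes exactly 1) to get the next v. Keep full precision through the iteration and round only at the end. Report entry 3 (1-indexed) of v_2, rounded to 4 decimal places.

0.6066

Pv0 = (0.00000, 5.00000, 6.00000); divide by 6.00000 → v1 = (0.00000, 0.83333, 1.00000)
Pv1 = (10.16667, 8.33333, 6.16667); divide by 10.16667 → v2 = (1.00000, 0.81967, 0.60656)
Requested entry of v2: 37/61 = 0.6066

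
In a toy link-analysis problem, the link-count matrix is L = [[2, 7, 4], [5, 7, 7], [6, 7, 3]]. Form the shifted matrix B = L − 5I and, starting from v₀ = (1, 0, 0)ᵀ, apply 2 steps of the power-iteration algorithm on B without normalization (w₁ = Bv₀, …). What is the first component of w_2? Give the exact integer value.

68

B = L − 5I has rows (-3, 7, 4); (5, 2, 7); (6, 7, -2)
w1 = Bv₀ = (-3, 5, 6)
w2 = Bw1 = (68, 37, 5)
Requested component of w2: 68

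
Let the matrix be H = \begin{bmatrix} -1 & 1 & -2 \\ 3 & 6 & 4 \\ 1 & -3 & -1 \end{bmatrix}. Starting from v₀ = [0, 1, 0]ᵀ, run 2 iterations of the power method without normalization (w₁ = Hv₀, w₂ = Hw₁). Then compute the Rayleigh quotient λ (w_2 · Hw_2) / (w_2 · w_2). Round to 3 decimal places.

λ ≈ 4.800

w1 = Hv₀ = ((-1)·0 + 1·1 + (-2)·0; 3·0 + 6·1 + 4·0; 1·0 + (-3)·1 + (-1)·0) = (1, 6, -3)
w2 = Hw1 = ((-1)·1 + 1·6 + (-2)·(-3); 3·1 + 6·6 + 4·(-3); 1·1 + (-3)·6 + (-1)·(-3)) = (11, 27, -14)
Hw2 = (44, 139, -56)
w2·Hw2 = 11·44 + 27·139 + (-14)·(-56) = 5021; w2·w2 = 11·11 + 27·27 + (-14)·(-14) = 1046
λ ≈ 5021/1046 = 4.800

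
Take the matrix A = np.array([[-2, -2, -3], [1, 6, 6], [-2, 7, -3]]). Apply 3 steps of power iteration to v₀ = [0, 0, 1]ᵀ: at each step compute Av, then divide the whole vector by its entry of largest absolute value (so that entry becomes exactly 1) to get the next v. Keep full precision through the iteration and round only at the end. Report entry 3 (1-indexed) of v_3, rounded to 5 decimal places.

-0.16552

Av0 = (-3.000000, 6.000000, -3.000000); divide by 6.000000 → v1 = (-0.500000, 1.000000, -0.500000)
Av1 = (0.500000, 2.500000, 9.500000); divide by 9.500000 → v2 = (0.052632, 0.263158, 1.000000)
Av2 = (-3.631579, 7.631579, -1.263158); divide by 7.631579 → v3 = (-0.475862, 1.000000, -0.165517)
Requested entry of v3: -72/435 = -0.16552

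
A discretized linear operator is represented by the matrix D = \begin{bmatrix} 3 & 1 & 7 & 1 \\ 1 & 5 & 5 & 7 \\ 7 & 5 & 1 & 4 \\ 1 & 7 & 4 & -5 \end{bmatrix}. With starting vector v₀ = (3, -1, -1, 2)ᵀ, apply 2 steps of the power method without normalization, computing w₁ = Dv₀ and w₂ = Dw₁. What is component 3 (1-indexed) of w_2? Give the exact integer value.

w1 = Dv₀ = (3·3 + 1·(-1) + 7·(-1) + 1·2; 1·3 + 5·(-1) + 5·(-1) + 7·2; 7·3 + 5·(-1) + 1·(-1) + 4·2; 1·3 + 7·(-1) + 4·(-1) + (-5)·2) = (3, 7, 23, -18)
w2 = Dw1 = (3·3 + 1·7 + 7·23 + 1·(-18); 1·3 + 5·7 + 5·23 + 7·(-18); 7·3 + 5·7 + 1·23 + 4·(-18); 1·3 + 7·7 + 4·23 + (-5)·(-18)) = (159, 27, 7, 234)
The requested component of w2 is 7.

7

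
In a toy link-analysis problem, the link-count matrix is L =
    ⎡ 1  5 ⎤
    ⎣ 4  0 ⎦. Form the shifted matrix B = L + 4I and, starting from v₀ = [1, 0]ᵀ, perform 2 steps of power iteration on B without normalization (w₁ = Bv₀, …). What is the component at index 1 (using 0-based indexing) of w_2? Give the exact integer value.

B = L + 4I has rows (5, 5); (4, 4)
w1 = Bv₀ = (5·1 + 5·0; 4·1 + 4·0) = (5, 4)
w2 = Bw1 = (5·5 + 5·4; 4·5 + 4·4) = (45, 36)
Requested component of w2: 36

36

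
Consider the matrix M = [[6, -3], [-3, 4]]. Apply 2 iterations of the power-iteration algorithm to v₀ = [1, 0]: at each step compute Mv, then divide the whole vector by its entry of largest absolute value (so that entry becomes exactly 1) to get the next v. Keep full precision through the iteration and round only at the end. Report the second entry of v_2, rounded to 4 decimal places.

-0.6667

Mv0 = (6.00000, -3.00000); divide by 6.00000 → v1 = (1.00000, -0.50000)
Mv1 = (7.50000, -5.00000); divide by 7.50000 → v2 = (1.00000, -0.66667)
Requested entry of v2: -30/45 = -0.6667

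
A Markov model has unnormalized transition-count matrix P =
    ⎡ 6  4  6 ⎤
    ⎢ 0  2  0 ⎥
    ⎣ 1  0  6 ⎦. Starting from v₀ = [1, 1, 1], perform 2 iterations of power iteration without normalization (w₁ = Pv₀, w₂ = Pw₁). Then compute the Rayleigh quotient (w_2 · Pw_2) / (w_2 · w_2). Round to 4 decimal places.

λ ≈ 8.4922

w1 = Pv₀ = (16, 2, 7)
w2 = Pw1 = (146, 4, 58)
Pw2 = (1240, 8, 494)
w2·Pw2 = 146·1240 + 4·8 + 58·494 = 209724; w2·w2 = 146·146 + 4·4 + 58·58 = 24696
λ ≈ 209724/24696 = 8.4922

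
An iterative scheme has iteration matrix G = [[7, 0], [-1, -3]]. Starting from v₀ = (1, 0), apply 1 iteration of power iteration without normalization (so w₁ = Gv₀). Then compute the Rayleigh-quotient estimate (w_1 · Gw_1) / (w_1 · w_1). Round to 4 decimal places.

6.9400

w1 = Gv₀ = (7·1 + 0·0; (-1)·1 + (-3)·0) = (7, -1)
Gw1 = (49, -4)
w1·Gw1 = 7·49 + (-1)·(-4) = 347; w1·w1 = 7·7 + (-1)·(-1) = 50
λ ≈ 347/50 = 6.9400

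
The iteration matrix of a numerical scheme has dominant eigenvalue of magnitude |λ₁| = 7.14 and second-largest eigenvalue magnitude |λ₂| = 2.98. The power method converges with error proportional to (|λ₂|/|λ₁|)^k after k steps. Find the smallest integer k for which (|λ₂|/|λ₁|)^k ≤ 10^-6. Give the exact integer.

16

|λ₂/λ₁| = 2.98/7.14 = 0.41737
Need k ≥ ln(10^-6) / ln(0.41737) = -13.8155 / -0.8738 ≈ 15.811
Smallest integer k satisfying the bound: 16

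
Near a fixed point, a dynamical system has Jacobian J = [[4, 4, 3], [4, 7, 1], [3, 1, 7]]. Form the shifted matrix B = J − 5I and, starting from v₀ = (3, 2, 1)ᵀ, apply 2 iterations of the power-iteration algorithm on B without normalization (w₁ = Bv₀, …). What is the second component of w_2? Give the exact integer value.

B = J − 5I has rows (-1, 4, 3); (4, 2, 1); (3, 1, 2)
w1 = Bv₀ = ((-1)·3 + 4·2 + 3·1; 4·3 + 2·2 + 1·1; 3·3 + 1·2 + 2·1) = (8, 17, 13)
w2 = Bw1 = ((-1)·8 + 4·17 + 3·13; 4·8 + 2·17 + 1·13; 3·8 + 1·17 + 2·13) = (99, 79, 67)
Requested component of w2: 79

79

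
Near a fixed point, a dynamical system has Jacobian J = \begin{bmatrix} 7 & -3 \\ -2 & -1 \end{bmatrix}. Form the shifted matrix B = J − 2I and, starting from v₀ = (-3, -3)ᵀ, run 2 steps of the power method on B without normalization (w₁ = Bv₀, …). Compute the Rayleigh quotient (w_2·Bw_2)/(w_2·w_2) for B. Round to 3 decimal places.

B = J − 2I has rows (5, -3); (-2, -3)
w1 = Bv₀ = (-6, 15)
w2 = Bw1 = (-75, -33)
Bw2 = (-276, 249)
w2·Bw2 = 12483; w2·w2 = 6714; μ ≈ 12483/6714 = 1.859

μ ≈ 1.859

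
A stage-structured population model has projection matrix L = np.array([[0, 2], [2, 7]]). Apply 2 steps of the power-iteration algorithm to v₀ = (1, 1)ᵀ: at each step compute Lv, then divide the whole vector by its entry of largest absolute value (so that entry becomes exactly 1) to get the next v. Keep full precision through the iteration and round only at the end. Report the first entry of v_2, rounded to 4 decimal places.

Lv0 = (2.00000, 9.00000); divide by 9.00000 → v1 = (0.22222, 1.00000)
Lv1 = (2.00000, 7.44444); divide by 7.44444 → v2 = (0.26866, 1.00000)
Requested entry of v2: 18/67 = 0.2687

0.2687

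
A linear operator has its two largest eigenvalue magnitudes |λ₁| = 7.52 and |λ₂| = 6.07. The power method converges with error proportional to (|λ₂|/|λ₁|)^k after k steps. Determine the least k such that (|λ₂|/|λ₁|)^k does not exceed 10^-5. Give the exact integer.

|λ₂/λ₁| = 6.07/7.52 = 0.80718
Need k ≥ ln(10^-5) / ln(0.80718) = -11.5129 / -0.2142 ≈ 53.747
Smallest integer k satisfying the bound: 54

54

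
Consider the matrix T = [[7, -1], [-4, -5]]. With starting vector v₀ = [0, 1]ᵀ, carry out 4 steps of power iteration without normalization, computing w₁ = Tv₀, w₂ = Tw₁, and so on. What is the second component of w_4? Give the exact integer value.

w1 = Tv₀ = (7·0 + (-1)·1; (-4)·0 + (-5)·1) = (-1, -5)
w2 = Tw1 = (7·(-1) + (-1)·(-5); (-4)·(-1) + (-5)·(-5)) = (-2, 29)
w3 = Tw2 = (-43, -137)
w4 = Tw3 = (-164, 857)
The requested component of w4 is 857.

857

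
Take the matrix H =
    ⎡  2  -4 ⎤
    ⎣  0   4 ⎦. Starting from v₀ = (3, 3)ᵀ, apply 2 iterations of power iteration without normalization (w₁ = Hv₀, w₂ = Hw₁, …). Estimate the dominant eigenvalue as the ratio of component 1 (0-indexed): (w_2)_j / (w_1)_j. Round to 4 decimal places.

w1 = Hv₀ = (2·3 + (-4)·3; 0·3 + 4·3) = (-6, 12)
w2 = Hw1 = (2·(-6) + (-4)·12; 0·(-6) + 4·12) = (-60, 48)
Ratio at component: 48 / 12 = 4.0000

4.0000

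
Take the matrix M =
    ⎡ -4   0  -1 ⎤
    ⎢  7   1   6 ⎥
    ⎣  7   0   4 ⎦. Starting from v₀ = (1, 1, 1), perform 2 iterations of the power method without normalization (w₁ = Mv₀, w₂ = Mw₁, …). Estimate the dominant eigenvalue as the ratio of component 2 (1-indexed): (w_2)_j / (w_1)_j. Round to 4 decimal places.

λ ≈ 3.2143

w1 = Mv₀ = (-5, 14, 11)
w2 = Mw1 = (9, 45, 9)
Ratio at component: 45 / 14 = 3.2143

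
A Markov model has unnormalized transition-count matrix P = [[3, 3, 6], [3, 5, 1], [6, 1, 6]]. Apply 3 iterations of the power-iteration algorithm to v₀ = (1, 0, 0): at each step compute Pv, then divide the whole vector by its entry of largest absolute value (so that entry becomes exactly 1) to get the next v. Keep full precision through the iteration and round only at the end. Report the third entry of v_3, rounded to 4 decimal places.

Pv0 = (3.00000, 3.00000, 6.00000); divide by 6.00000 → v1 = (0.50000, 0.50000, 1.00000)
Pv1 = (9.00000, 5.00000, 9.50000); divide by 9.50000 → v2 = (0.94737, 0.52632, 1.00000)
Pv2 = (10.42105, 6.47368, 12.21053); divide by 12.21053 → v3 = (0.85345, 0.53017, 1.00000)
Requested entry of v3: 696/696 = 1.0000

1.0000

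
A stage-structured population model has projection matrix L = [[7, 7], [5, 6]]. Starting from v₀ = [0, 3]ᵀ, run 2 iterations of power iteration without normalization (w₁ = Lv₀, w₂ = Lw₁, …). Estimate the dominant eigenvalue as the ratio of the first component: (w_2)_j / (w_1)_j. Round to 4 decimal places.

λ ≈ 13.0000

w1 = Lv₀ = (21, 18)
w2 = Lw1 = (273, 213)
Ratio at component: 273 / 21 = 13.0000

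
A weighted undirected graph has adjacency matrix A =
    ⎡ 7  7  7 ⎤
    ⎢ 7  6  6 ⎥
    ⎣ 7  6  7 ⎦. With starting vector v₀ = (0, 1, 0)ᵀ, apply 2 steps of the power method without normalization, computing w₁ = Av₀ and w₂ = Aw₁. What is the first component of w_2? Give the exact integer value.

w1 = Av₀ = (7·0 + 7·1 + 7·0; 7·0 + 6·1 + 6·0; 7·0 + 6·1 + 7·0) = (7, 6, 6)
w2 = Aw1 = (7·7 + 7·6 + 7·6; 7·7 + 6·6 + 6·6; 7·7 + 6·6 + 7·6) = (133, 121, 127)
The requested component of w2 is 133.

133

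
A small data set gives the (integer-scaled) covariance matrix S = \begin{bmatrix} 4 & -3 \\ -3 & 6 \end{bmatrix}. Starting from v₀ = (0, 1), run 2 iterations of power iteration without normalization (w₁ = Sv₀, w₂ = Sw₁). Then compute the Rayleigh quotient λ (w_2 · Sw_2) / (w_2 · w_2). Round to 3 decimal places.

8.154

w1 = Sv₀ = (4·0 + (-3)·1; (-3)·0 + 6·1) = (-3, 6)
w2 = Sw1 = (4·(-3) + (-3)·6; (-3)·(-3) + 6·6) = (-30, 45)
Sw2 = (-255, 360)
w2·Sw2 = (-30)·(-255) + 45·360 = 23850; w2·w2 = (-30)·(-30) + 45·45 = 2925
λ ≈ 23850/2925 = 8.154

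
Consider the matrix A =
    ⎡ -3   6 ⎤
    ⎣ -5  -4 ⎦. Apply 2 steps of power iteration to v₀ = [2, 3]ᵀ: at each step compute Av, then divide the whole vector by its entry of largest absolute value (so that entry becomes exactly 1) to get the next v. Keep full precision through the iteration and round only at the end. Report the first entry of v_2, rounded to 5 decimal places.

1.00000

Av0 = (12.000000, -22.000000); divide by -22.000000 → v1 = (-0.545455, 1.000000)
Av1 = (7.636364, -1.272727); divide by 7.636364 → v2 = (1.000000, -0.166667)
Requested entry of v2: -168/-168 = 1.00000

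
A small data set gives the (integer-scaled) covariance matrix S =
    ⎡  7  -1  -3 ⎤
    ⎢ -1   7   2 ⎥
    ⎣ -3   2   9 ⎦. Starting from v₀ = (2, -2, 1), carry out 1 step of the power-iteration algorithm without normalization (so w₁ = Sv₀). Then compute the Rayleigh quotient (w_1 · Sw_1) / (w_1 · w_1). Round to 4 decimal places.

w1 = Sv₀ = (7·2 + (-1)·(-2) + (-3)·1; (-1)·2 + 7·(-2) + 2·1; (-3)·2 + 2·(-2) + 9·1) = (13, -14, -1)
Sw1 = (108, -113, -76)
w1·Sw1 = 13·108 + (-14)·(-113) + (-1)·(-76) = 3062; w1·w1 = 13·13 + (-14)·(-14) + (-1)·(-1) = 366
λ ≈ 3062/366 = 8.3661

8.3661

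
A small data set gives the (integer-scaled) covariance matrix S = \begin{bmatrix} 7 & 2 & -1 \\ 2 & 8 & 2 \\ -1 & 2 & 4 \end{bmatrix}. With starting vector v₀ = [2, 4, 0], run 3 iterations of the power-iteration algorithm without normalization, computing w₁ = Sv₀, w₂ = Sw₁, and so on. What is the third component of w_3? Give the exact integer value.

764

w1 = Sv₀ = (22, 36, 6)
w2 = Sw1 = (220, 344, 74)
w3 = Sw2 = (2154, 3340, 764)
The requested component of w3 is 764.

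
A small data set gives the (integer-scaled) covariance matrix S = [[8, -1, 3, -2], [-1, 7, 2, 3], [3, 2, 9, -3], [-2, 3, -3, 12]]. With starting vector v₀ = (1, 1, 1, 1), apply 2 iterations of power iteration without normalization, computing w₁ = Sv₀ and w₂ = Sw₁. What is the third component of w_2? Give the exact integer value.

115

w1 = Sv₀ = (8·1 + (-1)·1 + 3·1 + (-2)·1; (-1)·1 + 7·1 + 2·1 + 3·1; 3·1 + 2·1 + 9·1 + (-3)·1; (-2)·1 + 3·1 + (-3)·1 + 12·1) = (8, 11, 11, 10)
w2 = Sw1 = (8·8 + (-1)·11 + 3·11 + (-2)·10; (-1)·8 + 7·11 + 2·11 + 3·10; 3·8 + 2·11 + 9·11 + (-3)·10; (-2)·8 + 3·11 + (-3)·11 + 12·10) = (66, 121, 115, 104)
The requested component of w2 is 115.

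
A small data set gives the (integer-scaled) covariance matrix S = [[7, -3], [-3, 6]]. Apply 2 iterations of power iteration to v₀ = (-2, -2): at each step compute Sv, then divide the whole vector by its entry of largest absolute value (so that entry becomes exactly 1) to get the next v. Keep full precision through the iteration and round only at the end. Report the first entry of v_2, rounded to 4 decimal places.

1.0000

Sv0 = (-8.00000, -6.00000); divide by -8.00000 → v1 = (1.00000, 0.75000)
Sv1 = (4.75000, 1.50000); divide by 4.75000 → v2 = (1.00000, 0.31579)
Requested entry of v2: -38/-38 = 1.0000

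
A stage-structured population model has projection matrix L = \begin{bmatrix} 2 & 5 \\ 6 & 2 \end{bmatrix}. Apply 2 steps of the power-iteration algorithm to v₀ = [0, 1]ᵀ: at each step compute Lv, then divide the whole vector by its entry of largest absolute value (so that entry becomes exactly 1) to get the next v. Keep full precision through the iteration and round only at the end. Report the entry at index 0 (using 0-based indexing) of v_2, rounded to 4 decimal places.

Lv0 = (5.00000, 2.00000); divide by 5.00000 → v1 = (1.00000, 0.40000)
Lv1 = (4.00000, 6.80000); divide by 6.80000 → v2 = (0.58824, 1.00000)
Requested entry of v2: 20/34 = 0.5882

0.5882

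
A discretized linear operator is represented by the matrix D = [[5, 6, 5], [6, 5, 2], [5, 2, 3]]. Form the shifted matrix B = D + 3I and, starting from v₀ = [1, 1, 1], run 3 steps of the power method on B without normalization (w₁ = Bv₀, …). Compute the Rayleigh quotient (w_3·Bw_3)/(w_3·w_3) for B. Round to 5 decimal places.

B = D + 3I has rows (8, 6, 5); (6, 8, 2); (5, 2, 6)
w1 = Bv₀ = (8·1 + 6·1 + 5·1; 6·1 + 8·1 + 2·1; 5·1 + 2·1 + 6·1) = (19, 16, 13)
w2 = Bw1 = (8·19 + 6·16 + 5·13; 6·19 + 8·16 + 2·13; 5·19 + 2·16 + 6·13) = (313, 268, 205)
w3 = Bw2 = (5137, 4432, 3331)
Bw3 = (84343, 72940, 54535)
w3·Bw3 = 938196156; w3·w3 = 57126954; μ ≈ 938196156/57126954 = 16.42300

μ ≈ 16.42300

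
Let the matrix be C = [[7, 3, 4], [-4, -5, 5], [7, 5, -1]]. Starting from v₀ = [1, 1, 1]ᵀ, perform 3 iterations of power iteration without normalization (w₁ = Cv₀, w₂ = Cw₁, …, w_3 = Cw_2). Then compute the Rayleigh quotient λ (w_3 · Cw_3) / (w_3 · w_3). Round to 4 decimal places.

λ ≈ 7.9996

w1 = Cv₀ = (7·1 + 3·1 + 4·1; (-4)·1 + (-5)·1 + 5·1; 7·1 + 5·1 + (-1)·1) = (14, -4, 11)
w2 = Cw1 = (7·14 + 3·(-4) + 4·11; (-4)·14 + (-5)·(-4) + 5·11; 7·14 + 5·(-4) + (-1)·11) = (130, 19, 67)
w3 = Cw2 = (1235, -280, 938)
Cw3 = (11557, 1150, 6307)
w3·Cw3 = 1235·11557 + (-280)·1150 + 938·6307 = 19866861; w3·w3 = 1235·1235 + (-280)·(-280) + 938·938 = 2483469
λ ≈ 19866861/2483469 = 7.9996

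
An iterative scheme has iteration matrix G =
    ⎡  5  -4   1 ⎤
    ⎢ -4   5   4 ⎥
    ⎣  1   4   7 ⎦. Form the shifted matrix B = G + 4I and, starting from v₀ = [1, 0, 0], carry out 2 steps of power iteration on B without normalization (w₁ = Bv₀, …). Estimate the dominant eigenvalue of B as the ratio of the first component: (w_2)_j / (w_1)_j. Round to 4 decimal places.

μ ≈ 10.8889

B = G + 4I has rows (9, -4, 1); (-4, 9, 4); (1, 4, 11)
w1 = Bv₀ = (9, -4, 1)
w2 = Bw1 = (98, -68, 4)
Ratio: 98/9 = 10.8889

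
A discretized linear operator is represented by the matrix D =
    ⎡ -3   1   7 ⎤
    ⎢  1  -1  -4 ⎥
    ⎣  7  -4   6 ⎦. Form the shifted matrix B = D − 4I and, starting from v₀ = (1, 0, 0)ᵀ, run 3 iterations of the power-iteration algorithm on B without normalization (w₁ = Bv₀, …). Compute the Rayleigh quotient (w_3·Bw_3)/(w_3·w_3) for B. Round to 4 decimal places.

B = D − 4I has rows (-7, 1, 7); (1, -5, -4); (7, -4, 2)
w1 = Bv₀ = (-7, 1, 7)
w2 = Bw1 = (99, -40, -39)
w3 = Bw2 = (-1006, 455, 775)
Bw3 = (12922, -6381, -7312)
w3·Bw3 = -21569687; w3·w3 = 1819686; μ ≈ -21569687/1819686 = -11.8535

-11.8535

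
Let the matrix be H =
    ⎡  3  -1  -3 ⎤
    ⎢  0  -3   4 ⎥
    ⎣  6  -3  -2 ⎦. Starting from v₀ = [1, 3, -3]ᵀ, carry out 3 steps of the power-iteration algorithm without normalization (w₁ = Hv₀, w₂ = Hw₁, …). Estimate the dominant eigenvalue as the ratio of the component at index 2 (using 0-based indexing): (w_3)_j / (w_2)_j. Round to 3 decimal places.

w1 = Hv₀ = (3·1 + (-1)·3 + (-3)·(-3); 0·1 + (-3)·3 + 4·(-3); 6·1 + (-3)·3 + (-2)·(-3)) = (9, -21, 3)
w2 = Hw1 = (3·9 + (-1)·(-21) + (-3)·3; 0·9 + (-3)·(-21) + 4·3; 6·9 + (-3)·(-21) + (-2)·3) = (39, 75, 111)
w3 = Hw2 = (-291, 219, -213)
Ratio at component: -213 / 111 = -1.919

-1.919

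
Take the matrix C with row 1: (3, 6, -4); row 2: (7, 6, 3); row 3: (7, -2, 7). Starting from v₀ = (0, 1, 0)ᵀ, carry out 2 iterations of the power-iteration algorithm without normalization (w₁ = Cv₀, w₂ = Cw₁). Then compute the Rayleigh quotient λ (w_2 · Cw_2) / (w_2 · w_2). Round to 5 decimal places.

11.48083

w1 = Cv₀ = (6, 6, -2)
w2 = Cw1 = (62, 72, 16)
Cw2 = (554, 914, 402)
w2·Cw2 = 62·554 + 72·914 + 16·402 = 106588; w2·w2 = 62·62 + 72·72 + 16·16 = 9284
λ ≈ 106588/9284 = 11.48083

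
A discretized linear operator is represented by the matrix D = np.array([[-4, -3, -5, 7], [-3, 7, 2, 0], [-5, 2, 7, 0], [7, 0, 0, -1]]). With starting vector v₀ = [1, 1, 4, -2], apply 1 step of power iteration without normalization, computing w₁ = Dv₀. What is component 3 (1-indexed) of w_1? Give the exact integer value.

25

w1 = Dv₀ = ((-4)·1 + (-3)·1 + (-5)·4 + 7·(-2); (-3)·1 + 7·1 + 2·4 + 0·(-2); (-5)·1 + 2·1 + 7·4 + 0·(-2); 7·1 + 0·1 + 0·4 + (-1)·(-2)) = (-41, 12, 25, 9)
The requested component of w1 is 25.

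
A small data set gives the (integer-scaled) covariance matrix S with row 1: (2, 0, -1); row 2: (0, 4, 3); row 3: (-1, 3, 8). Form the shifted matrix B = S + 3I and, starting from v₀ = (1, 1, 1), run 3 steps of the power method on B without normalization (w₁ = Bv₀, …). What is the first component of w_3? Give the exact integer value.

B = S + 3I has rows (5, 0, -1); (0, 7, 3); (-1, 3, 11)
w1 = Bv₀ = (5·1 + 0·1 + (-1)·1; 0·1 + 7·1 + 3·1; (-1)·1 + 3·1 + 11·1) = (4, 10, 13)
w2 = Bw1 = (5·4 + 0·10 + (-1)·13; 0·4 + 7·10 + 3·13; (-1)·4 + 3·10 + 11·13) = (7, 109, 169)
w3 = Bw2 = (-134, 1270, 2179)
Requested component of w3: -134

-134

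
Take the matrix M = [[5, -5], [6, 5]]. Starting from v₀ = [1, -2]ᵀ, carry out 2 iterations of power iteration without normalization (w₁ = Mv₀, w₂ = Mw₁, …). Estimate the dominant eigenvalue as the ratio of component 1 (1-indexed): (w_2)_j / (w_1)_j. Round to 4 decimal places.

6.3333

w1 = Mv₀ = (5·1 + (-5)·(-2); 6·1 + 5·(-2)) = (15, -4)
w2 = Mw1 = (5·15 + (-5)·(-4); 6·15 + 5·(-4)) = (95, 70)
Ratio at component: 95 / 15 = 6.3333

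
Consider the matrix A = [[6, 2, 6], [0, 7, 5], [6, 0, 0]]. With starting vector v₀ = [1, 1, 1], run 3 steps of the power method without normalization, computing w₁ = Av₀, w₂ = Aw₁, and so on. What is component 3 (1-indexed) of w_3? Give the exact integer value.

w1 = Av₀ = (6·1 + 2·1 + 6·1; 0·1 + 7·1 + 5·1; 6·1 + 0·1 + 0·1) = (14, 12, 6)
w2 = Aw1 = (6·14 + 2·12 + 6·6; 0·14 + 7·12 + 5·6; 6·14 + 0·12 + 0·6) = (144, 114, 84)
w3 = Aw2 = (1596, 1218, 864)
The requested component of w3 is 864.

864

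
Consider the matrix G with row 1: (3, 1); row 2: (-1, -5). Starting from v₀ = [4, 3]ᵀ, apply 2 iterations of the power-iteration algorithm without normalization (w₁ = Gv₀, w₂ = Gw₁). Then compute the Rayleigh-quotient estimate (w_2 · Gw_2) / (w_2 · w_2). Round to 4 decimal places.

-4.2357

w1 = Gv₀ = (3·4 + 1·3; (-1)·4 + (-5)·3) = (15, -19)
w2 = Gw1 = (3·15 + 1·(-19); (-1)·15 + (-5)·(-19)) = (26, 80)
Gw2 = (158, -426)
w2·Gw2 = 26·158 + 80·(-426) = -29972; w2·w2 = 26·26 + 80·80 = 7076
λ ≈ -29972/7076 = -4.2357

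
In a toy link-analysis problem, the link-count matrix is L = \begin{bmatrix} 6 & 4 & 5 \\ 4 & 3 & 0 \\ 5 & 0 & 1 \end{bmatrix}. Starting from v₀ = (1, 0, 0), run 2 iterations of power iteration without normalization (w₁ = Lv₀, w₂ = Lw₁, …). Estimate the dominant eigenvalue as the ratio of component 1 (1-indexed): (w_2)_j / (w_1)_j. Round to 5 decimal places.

λ ≈ 12.83333

w1 = Lv₀ = (6, 4, 5)
w2 = Lw1 = (77, 36, 35)
Ratio at component: 77 / 6 = 12.83333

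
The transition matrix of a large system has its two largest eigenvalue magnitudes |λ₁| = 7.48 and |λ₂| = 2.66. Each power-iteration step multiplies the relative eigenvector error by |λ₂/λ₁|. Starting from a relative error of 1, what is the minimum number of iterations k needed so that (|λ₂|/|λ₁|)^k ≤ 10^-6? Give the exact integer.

14

|λ₂/λ₁| = 2.66/7.48 = 0.35561
Need k ≥ ln(10^-6) / ln(0.35561) = -13.8155 / -1.0339 ≈ 13.362
Smallest integer k satisfying the bound: 14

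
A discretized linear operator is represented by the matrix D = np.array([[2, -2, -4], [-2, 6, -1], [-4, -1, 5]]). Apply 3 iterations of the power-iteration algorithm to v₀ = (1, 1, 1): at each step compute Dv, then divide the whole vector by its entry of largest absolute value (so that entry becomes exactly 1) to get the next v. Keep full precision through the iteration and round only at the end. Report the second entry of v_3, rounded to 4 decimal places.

1.0000

Dv0 = (-4.00000, 3.00000, 0.00000); divide by -4.00000 → v1 = (1.00000, -0.75000, 0.00000)
Dv1 = (3.50000, -6.50000, -3.25000); divide by -6.50000 → v2 = (-0.53846, 1.00000, 0.50000)
Dv2 = (-5.07692, 6.57692, 3.65385); divide by 6.57692 → v3 = (-0.77193, 1.00000, 0.55556)
Requested entry of v3: 171/171 = 1.0000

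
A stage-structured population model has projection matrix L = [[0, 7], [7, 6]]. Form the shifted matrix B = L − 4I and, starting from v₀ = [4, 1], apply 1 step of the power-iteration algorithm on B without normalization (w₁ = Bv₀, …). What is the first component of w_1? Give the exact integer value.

-9

B = L − 4I has rows (-4, 7); (7, 2)
w1 = Bv₀ = ((-4)·4 + 7·1; 7·4 + 2·1) = (-9, 30)
Requested component of w1: -9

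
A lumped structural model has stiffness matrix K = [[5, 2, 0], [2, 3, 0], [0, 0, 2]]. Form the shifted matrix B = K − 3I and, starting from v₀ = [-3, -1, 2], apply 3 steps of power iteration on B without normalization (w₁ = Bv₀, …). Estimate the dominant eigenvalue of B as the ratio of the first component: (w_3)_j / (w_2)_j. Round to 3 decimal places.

B = K − 3I has rows (2, 2, 0); (2, 0, 0); (0, 0, -1)
w1 = Bv₀ = (2·(-3) + 2·(-1) + 0·2; 2·(-3) + 0·(-1) + 0·2; 0·(-3) + 0·(-1) + (-1)·2) = (-8, -6, -2)
w2 = Bw1 = (2·(-8) + 2·(-6) + 0·(-2); 2·(-8) + 0·(-6) + 0·(-2); 0·(-8) + 0·(-6) + (-1)·(-2)) = (-28, -16, 2)
w3 = Bw2 = (-88, -56, -2)
Ratio: -88/-28 = 3.143

3.143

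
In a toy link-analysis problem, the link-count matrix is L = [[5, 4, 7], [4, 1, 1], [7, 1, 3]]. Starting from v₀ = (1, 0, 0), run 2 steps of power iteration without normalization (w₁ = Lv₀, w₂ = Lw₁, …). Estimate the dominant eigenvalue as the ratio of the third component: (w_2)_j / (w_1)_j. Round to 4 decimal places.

w1 = Lv₀ = (5, 4, 7)
w2 = Lw1 = (90, 31, 60)
Ratio at component: 60 / 7 = 8.5714

8.5714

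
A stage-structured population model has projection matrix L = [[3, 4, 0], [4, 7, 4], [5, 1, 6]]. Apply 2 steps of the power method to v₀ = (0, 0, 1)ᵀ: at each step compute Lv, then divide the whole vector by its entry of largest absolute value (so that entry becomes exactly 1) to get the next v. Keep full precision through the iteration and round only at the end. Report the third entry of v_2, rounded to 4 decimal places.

0.7692

Lv0 = (0.00000, 4.00000, 6.00000); divide by 6.00000 → v1 = (0.00000, 0.66667, 1.00000)
Lv1 = (2.66667, 8.66667, 6.66667); divide by 8.66667 → v2 = (0.30769, 1.00000, 0.76923)
Requested entry of v2: 40/52 = 0.7692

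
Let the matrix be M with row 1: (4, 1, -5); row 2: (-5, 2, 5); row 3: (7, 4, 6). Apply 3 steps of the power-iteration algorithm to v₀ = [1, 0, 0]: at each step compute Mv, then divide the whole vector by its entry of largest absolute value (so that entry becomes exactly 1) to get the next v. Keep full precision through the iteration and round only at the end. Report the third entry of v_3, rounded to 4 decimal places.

0.4000

Mv0 = (4.00000, -5.00000, 7.00000); divide by 7.00000 → v1 = (0.57143, -0.71429, 1.00000)
Mv1 = (-3.42857, 0.71429, 7.14286); divide by 7.14286 → v2 = (-0.48000, 0.10000, 1.00000)
Mv2 = (-6.82000, 7.60000, 3.04000); divide by 7.60000 → v3 = (-0.89737, 1.00000, 0.40000)
Requested entry of v3: 152/380 = 0.4000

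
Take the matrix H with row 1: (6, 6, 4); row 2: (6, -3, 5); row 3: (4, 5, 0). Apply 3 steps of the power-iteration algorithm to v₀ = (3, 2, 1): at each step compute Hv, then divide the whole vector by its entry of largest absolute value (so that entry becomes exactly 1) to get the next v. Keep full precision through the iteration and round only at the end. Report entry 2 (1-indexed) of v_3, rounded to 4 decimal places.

0.5553

Hv0 = (34.00000, 17.00000, 22.00000); divide by 34.00000 → v1 = (1.00000, 0.50000, 0.64706)
Hv1 = (11.58824, 7.73529, 6.50000); divide by 11.58824 → v2 = (1.00000, 0.66751, 0.56091)
Hv2 = (12.24873, 6.80203, 7.33756); divide by 12.24873 → v3 = (1.00000, 0.55533, 0.59905)
Requested entry of v3: 2680/4826 = 0.5553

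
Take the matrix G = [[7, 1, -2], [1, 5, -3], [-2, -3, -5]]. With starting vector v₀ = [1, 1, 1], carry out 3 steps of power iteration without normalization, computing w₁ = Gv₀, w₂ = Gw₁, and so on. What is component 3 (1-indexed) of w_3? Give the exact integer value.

-428

w1 = Gv₀ = (6, 3, -10)
w2 = Gw1 = (65, 51, 29)
w3 = Gw2 = (448, 233, -428)
The requested component of w3 is -428.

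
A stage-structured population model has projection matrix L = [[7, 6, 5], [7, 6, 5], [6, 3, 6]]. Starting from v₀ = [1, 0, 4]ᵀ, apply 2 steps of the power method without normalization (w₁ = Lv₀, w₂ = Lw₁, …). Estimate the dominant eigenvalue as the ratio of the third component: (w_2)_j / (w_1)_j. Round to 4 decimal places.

w1 = Lv₀ = (27, 27, 30)
w2 = Lw1 = (501, 501, 423)
Ratio at component: 423 / 30 = 14.1000

14.1000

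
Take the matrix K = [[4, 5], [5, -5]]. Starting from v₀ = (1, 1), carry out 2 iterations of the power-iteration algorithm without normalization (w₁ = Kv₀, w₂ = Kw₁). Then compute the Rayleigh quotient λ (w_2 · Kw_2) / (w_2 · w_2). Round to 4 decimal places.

w1 = Kv₀ = (9, 0)
w2 = Kw1 = (36, 45)
Kw2 = (369, -45)
w2·Kw2 = 36·369 + 45·(-45) = 11259; w2·w2 = 36·36 + 45·45 = 3321
λ ≈ 11259/3321 = 3.3902

3.3902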